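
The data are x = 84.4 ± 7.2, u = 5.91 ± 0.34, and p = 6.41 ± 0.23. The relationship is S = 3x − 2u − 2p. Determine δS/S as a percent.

9.46%

For a sum/difference, combine absolute errors in quadrature:
  (3·δx)² = 467;  (2·δu)² = 0.462;  (2·δp)² = 0.212
δS = √(467) = 21.6
S = 229, so δS/S = 21.6/229 = 0.0946.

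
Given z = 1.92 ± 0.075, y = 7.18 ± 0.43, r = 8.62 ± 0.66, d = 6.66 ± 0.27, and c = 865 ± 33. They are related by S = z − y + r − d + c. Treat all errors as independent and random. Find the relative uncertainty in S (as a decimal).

Absolute uncertainties add in quadrature for a linear combination:
  (δz)² = 0.00562;  (δy)² = 0.185;  (δr)² = 0.436;  (δd)² = 0.0729;  (δc)² = 1090
δS = √(1090) = 33.0
S = 862, so δS/S = 33.0/862 = 0.0383.

0.0383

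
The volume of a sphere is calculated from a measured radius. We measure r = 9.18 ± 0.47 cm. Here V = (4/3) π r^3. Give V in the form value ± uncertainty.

V ∝ r^3, so δV/V = |3| · δr/r = 3 × 0.0512 = 0.154.
V = 3240 cm^3, so δV = 0.154 × 3240 = 498 cm^3.

3240 ± 498 cm^3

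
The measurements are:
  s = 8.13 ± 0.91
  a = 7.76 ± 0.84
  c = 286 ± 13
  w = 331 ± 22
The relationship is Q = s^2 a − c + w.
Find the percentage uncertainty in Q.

Let p = s^2·a = 513. δp/p = √((2·δs/s)² + (1·δa/a)²) = √(0.0501 + 0.0117) = 0.249, so δp = 128.
Q = p − c + w: δQ = √(δp² + δc² + δw²) = √(16300 + 169 + 484) = 130
Q = 558, so δQ/Q = 130/558 = 0.233.

23.3%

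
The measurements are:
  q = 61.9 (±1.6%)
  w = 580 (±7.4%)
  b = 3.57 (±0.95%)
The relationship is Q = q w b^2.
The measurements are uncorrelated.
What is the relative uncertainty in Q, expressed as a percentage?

For a monomial Q ∝ q, w, b^2, fractional errors add in quadrature:
  (1·δq/q)² = (1×0.0160)² = 0.000256;  (1·δw/w)² = (1×0.0740)² = 0.00548;  (2·δb/b)² = (2×0.00950)² = 0.000361
δQ/Q = √(0.00609) = 0.0781

7.81%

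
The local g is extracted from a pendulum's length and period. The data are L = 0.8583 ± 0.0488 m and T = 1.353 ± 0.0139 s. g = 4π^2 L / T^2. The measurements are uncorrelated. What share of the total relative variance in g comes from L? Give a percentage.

(δg/g)² = (1·δL/L)² + (-2·δT/T)²
  L term: (1×0.0569)² = 0.00323
  T term: (-2×0.0103)² = 0.000422
Total = 0.00365. Share from L = 0.00323/0.00365 = 0.884.

88.4%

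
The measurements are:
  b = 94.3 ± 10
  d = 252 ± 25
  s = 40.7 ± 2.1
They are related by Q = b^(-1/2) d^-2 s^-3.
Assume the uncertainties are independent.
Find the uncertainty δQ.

6.19e-12

Each factor contributes (exponent × relative error)² to (δQ/Q)²:
  (−½·δb/b)² = (-0.5×0.106)² = 0.00281;  (-2·δd/d)² = (-2×0.0992)² = 0.0394;  (-3·δs/s)² = (-3×0.0516)² = 0.0240
δQ/Q = √(0.0661) = 0.257
Q = 2.41e-11, so δQ = 0.257 × 2.41e-11 = 6.19e-12.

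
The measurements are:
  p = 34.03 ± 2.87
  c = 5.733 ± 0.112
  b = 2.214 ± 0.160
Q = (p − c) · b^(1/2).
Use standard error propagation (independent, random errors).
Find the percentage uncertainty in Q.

Let u = p − c = 28.30. δu = √(δp² + δc²) = √(8.24 + 0.0125) = 2.87, so δu/u = 0.102.
Q is then a monomial in u, b:
δQ/Q = √((δu/u)² + (½·δb/b)²) = √(0.0103 + 0.00131) = 0.108

10.8%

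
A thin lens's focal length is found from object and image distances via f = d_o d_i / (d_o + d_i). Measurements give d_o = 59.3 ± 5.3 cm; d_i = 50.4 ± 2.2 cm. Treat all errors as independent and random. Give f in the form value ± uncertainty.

27.2 ± 1.29 cm

∂f/∂d_o = (d_i/(d_o+d_i))² = 0.211;  ∂f/∂d_i = (d_o/(d_o+d_i))² = 0.292
δf = √((∂f/∂d_o · δd_o)² + (∂f/∂d_i · δd_i)²) = √(1.25 + 0.413) = 1.29 cm
f = 27.2 cm.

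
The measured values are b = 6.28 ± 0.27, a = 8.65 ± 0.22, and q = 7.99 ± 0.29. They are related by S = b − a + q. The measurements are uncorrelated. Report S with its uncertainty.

5.62 ± 0.453

Each term contributes (cᵢ δxᵢ)² to (δS)²:
  (δb)² = 0.0729;  (δa)² = 0.0484;  (δq)² = 0.0841
δS = √(0.205) = 0.453
S = 5.62.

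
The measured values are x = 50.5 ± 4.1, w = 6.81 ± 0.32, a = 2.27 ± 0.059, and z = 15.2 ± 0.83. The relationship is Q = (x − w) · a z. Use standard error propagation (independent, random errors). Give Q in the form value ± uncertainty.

Let u = x − w = 43.7. δu = √(δx² + δw²) = √(16.8 + 0.102) = 4.11, so δu/u = 0.0941.
Q is then a monomial in u, a, z:
δQ/Q = √((δu/u)² + (1·δa/a)² + (1·δz/z)²) = √(0.00886 + 0.000676 + 0.00298) = 0.112
Q = 1510, so δQ = 0.112 × 1510 = 169.

1510 ± 169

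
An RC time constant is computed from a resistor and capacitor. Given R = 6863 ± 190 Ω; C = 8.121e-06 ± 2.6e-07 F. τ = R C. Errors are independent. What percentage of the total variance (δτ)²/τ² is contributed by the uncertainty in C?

57.2%

(δτ/τ)² = (1·δR/R)² + (1·δC/C)²
  R term: (1×0.0277)² = 0.000766
  C term: (1×0.0320)² = 0.00103
Total = 0.00179. Share from C = 0.00103/0.00179 = 0.572.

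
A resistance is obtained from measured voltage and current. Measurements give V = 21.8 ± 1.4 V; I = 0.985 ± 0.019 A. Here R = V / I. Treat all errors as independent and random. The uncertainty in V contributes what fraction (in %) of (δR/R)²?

(δR/R)² = (1·δV/V)² + (-1·δI/I)²
  V term: (1×0.0642)² = 0.00412
  I term: (-1×0.0193)² = 0.000372
Total = 0.00450. Share from V = 0.00412/0.00450 = 0.917.

91.7%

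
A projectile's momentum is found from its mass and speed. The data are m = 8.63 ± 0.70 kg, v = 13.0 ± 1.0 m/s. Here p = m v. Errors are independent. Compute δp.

12.5 kg·m/s

Each factor contributes (exponent × relative error)² to (δp/p)²:
  (1·δm/m)² = (1×0.0811)² = 0.00658;  (1·δv/v)² = (1×0.0769)² = 0.00592
δp/p = √(0.0125) = 0.112
p = 112 kg·m/s, so δp = 0.112 × 112 = 12.5 kg·m/s.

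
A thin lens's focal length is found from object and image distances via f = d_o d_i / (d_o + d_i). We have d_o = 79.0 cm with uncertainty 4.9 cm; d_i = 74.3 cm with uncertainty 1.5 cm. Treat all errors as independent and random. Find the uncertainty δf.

1.22 cm

∂f/∂d_o = (d_i/(d_o+d_i))² = 0.235;  ∂f/∂d_i = (d_o/(d_o+d_i))² = 0.266
δf = √((∂f/∂d_o · δd_o)² + (∂f/∂d_i · δd_i)²) = √(1.32 + 0.159) = 1.22 cm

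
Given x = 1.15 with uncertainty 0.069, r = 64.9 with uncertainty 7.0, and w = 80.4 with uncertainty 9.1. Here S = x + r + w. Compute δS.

11.5

Sums and differences: (δS)² = Σ (cᵢ δxᵢ)².
  (δx)² = 0.00476;  (δr)² = 49.0;  (δw)² = 82.8
δS = √(132) = 11.5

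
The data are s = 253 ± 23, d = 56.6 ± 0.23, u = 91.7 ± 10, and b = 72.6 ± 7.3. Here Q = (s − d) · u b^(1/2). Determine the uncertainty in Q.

25700

Let w = s − d = 196. δw = √(δs² + δd²) = √(529 + 0.0529) = 23.0, so δw/w = 0.117.
Q is then a monomial in w, u, b:
δQ/Q = √((δw/w)² + (1·δu/u)² + (½·δb/b)²) = √(0.0137 + 0.0119 + 0.00253) = 0.168
Q = 1.53e+05, so δQ = 0.168 × 1.53e+05 = 25700.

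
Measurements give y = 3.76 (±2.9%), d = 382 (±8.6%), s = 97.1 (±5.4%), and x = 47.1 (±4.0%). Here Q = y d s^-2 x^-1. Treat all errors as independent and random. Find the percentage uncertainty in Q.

For a monomial Q ∝ y, d, s^-2, x^-1, fractional errors add in quadrature:
  (1·δy/y)² = (1×0.0290)² = 0.000841;  (1·δd/d)² = (1×0.0860)² = 0.00740;  (-2·δs/s)² = (-2×0.0540)² = 0.0117;  (-1·δx/x)² = (-1×0.0400)² = 0.00160
δQ/Q = √(0.0215) = 0.147

14.7%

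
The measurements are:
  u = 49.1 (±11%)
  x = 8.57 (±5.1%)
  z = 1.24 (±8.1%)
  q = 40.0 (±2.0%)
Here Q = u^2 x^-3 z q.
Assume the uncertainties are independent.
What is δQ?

Relative error in a monomial: (δQ/Q)² = Σ (nᵢ · δxᵢ/xᵢ)².
  (2·δu/u)² = (2×0.110)² = 0.0484;  (-3·δx/x)² = (-3×0.0510)² = 0.0234;  (1·δz/z)² = (1×0.0810)² = 0.00656;  (1·δq/q)² = (1×0.0200)² = 0.000400
δQ/Q = √(0.0788) = 0.281
Q = 190, so δQ = 0.281 × 190 = 53.3.

53.3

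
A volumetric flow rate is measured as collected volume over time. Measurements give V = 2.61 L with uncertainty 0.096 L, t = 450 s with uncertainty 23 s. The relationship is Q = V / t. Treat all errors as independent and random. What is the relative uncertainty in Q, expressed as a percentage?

6.30%

Q is a product of powers, so relative uncertainties combine in quadrature:
  (1·δV/V)² = (1×0.0368)² = 0.00135;  (-1·δt/t)² = (-1×0.0511)² = 0.00261
δQ/Q = √(0.00397) = 0.0630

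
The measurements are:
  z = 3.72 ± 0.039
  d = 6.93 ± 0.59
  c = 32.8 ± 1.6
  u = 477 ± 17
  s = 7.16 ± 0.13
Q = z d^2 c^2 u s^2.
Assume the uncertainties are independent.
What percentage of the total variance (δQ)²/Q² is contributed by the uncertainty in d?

70.4%

(δQ/Q)² = (1·δz/z)² + (2·δd/d)² + (2·δc/c)² + (1·δu/u)² + (2·δs/s)²
  z term: (1×0.0105)² = 0.000110
  d term: (2×0.0851)² = 0.0290
  c term: (2×0.0488)² = 0.00952
  u term: (1×0.0356)² = 0.00127
  s term: (2×0.0182)² = 0.00132
Total = 0.0412. Share from d = 0.0290/0.0412 = 0.704.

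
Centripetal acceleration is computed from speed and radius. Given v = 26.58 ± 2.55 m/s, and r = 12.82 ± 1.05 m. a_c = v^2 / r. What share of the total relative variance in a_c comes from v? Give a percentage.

(δa_c/a_c)² = (2·δv/v)² + (-1·δr/r)²
  v term: (2×0.0959)² = 0.0368
  r term: (-1×0.0819)² = 0.00671
Total = 0.0435. Share from v = 0.0368/0.0435 = 0.846.

84.6%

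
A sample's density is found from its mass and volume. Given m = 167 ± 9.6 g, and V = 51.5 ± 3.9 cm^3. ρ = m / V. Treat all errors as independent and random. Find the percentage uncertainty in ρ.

For a monomial ρ ∝ m, V^-1, fractional errors add in quadrature:
  (1·δm/m)² = (1×0.0575)² = 0.00330;  (-1·δV/V)² = (-1×0.0757)² = 0.00573
δρ/ρ = √(0.00904) = 0.0951

9.51%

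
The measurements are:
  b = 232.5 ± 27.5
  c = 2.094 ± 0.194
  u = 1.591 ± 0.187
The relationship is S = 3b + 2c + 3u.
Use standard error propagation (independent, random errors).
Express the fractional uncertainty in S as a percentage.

Absolute uncertainties add in quadrature for a linear combination:
  (3·δb)² = 6810;  (2·δc)² = 0.151;  (3·δu)² = 0.315
δS = √(6810) = 82.5
S = 706.5, so δS/S = 82.5/706.5 = 0.117.

11.7%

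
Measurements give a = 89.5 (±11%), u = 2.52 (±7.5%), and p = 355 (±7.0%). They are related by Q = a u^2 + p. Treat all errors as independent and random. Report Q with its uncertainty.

923 ± 109

Let w = a·u^2 = 568. δw/w = √((1·δa/a)² + (2·δu/u)²) = √(0.0121 + 0.0225) = 0.186, so δw = 106.
Q = w + p: δQ = √(δw² + δp²) = √(11200 + 618) = 109
Q = 923.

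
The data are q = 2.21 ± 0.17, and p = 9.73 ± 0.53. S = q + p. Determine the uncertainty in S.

Sums and differences: (δS)² = Σ (cᵢ δxᵢ)².
  (δq)² = 0.0289;  (δp)² = 0.281
δS = √(0.310) = 0.557

0.557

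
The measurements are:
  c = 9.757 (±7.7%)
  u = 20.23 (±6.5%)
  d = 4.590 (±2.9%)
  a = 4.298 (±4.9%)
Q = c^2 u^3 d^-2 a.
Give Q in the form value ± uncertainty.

Since Q is a product/quotient, work with relative uncertainties:
  (2·δc/c)² = (2×0.0770)² = 0.0237;  (3·δu/u)² = (3×0.0650)² = 0.0380;  (-2·δd/d)² = (-2×0.0290)² = 0.00336;  (1·δa/a)² = (1×0.0490)² = 0.00240
δQ/Q = √(0.0675) = 0.260
Q = 160800, so δQ = 0.260 × 160800 = 41800.

160800 ± 41800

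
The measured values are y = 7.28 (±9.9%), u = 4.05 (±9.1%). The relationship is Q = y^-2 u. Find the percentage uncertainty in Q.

21.8%

Relative error in a monomial: (δQ/Q)² = Σ (nᵢ · δxᵢ/xᵢ)².
  (-2·δy/y)² = (-2×0.0990)² = 0.0392;  (1·δu/u)² = (1×0.0910)² = 0.00828
δQ/Q = √(0.0475) = 0.218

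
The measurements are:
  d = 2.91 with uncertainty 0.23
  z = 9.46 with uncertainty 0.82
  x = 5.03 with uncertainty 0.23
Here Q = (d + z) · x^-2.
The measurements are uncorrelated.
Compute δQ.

Let u = d + z = 12.4. δu = √(δd² + δz²) = √(0.0529 + 0.672) = 0.852, so δu/u = 0.0688.
Q is then a monomial in u, x:
δQ/Q = √((δu/u)² + (-2·δx/x)²) = √(0.00474 + 0.00836) = 0.114
Q = 0.489, so δQ = 0.114 × 0.489 = 0.0560.

0.0560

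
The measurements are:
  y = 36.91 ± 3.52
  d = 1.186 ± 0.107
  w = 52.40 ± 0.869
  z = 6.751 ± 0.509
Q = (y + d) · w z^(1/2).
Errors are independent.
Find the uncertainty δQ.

525

Let u = y + d = 38.10. δu = √(δy² + δd²) = √(12.4 + 0.0114) = 3.52, so δu/u = 0.0924.
Q is then a monomial in u, w, z:
δQ/Q = √((δu/u)² + (1·δw/w)² + (½·δz/z)²) = √(0.00855 + 0.000275 + 0.00142) = 0.101
Q = 5187, so δQ = 0.101 × 5187 = 525.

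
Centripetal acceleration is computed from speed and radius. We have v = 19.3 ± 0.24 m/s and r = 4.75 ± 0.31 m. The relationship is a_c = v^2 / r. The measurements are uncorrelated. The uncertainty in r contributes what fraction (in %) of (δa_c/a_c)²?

87.3%

(δa_c/a_c)² = (2·δv/v)² + (-1·δr/r)²
  v term: (2×0.0124)² = 0.000619
  r term: (-1×0.0653)² = 0.00426
Total = 0.00488. Share from r = 0.00426/0.00488 = 0.873.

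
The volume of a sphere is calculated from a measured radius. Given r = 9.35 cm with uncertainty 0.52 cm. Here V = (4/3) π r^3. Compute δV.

Each factor contributes (exponent × relative error)² to (δV/V)²:
  (3·δr/r)² = (3×0.0556)² = 0.0278
δV/V = √(0.0278) = 0.167
V = 3420 cm^3, so δV = 0.167 × 3420 = 571 cm^3.

571 cm^3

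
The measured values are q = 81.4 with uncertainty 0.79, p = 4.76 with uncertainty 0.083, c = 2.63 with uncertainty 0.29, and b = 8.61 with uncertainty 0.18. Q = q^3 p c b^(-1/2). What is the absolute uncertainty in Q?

Products/powers → add relative errors in quadrature, weighted by exponent:
  (3·δq/q)² = (3×0.00971)² = 0.000848;  (1·δp/p)² = (1×0.0174)² = 0.000304;  (1·δc/c)² = (1×0.110)² = 0.0122;  (−½·δb/b)² = (-0.5×0.0209)² = 0.000109
δQ/Q = √(0.0134) = 0.116
Q = 2.3e+06, so δQ = 0.116 × 2.3e+06 = 2.67e+05.

2.67e+05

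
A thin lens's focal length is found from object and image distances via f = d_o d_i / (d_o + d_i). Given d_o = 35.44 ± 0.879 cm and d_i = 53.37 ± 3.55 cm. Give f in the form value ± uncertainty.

∂f/∂d_o = (d_i/(d_o+d_i))² = 0.361;  ∂f/∂d_i = (d_o/(d_o+d_i))² = 0.159
δf = √((∂f/∂d_o · δd_o)² + (∂f/∂d_i · δd_i)²) = √(0.101 + 0.320) = 0.648 cm
f = 21.30 cm.

21.30 ± 0.648 cm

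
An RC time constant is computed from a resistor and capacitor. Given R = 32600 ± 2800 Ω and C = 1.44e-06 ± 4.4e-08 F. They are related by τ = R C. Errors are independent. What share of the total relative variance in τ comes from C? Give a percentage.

11.2%

(δτ/τ)² = (1·δR/R)² + (1·δC/C)²
  R term: (1×0.0859)² = 0.00738
  C term: (1×0.0306)² = 0.000934
Total = 0.00831. Share from C = 0.000934/0.00831 = 0.112.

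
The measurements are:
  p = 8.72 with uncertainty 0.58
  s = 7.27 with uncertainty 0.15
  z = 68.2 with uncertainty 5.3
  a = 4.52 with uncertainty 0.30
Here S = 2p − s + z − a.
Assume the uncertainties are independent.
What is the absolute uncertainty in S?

Absolute uncertainties add in quadrature for a linear combination:
  (2·δp)² = 1.35;  (δs)² = 0.0225;  (δz)² = 28.1;  (δa)² = 0.0900
δS = √(29.5) = 5.44

5.44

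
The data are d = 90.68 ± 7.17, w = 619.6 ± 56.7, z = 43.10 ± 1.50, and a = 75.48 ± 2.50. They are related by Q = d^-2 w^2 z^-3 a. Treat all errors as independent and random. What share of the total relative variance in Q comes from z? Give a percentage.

15.5%

(δQ/Q)² = (-2·δd/d)² + (2·δw/w)² + (-3·δz/z)² + (1·δa/a)²
  d term: (-2×0.0791)² = 0.0250
  w term: (2×0.0915)² = 0.0335
  z term: (-3×0.0348)² = 0.0109
  a term: (1×0.0331)² = 0.00110
Total = 0.0705. Share from z = 0.0109/0.0705 = 0.155.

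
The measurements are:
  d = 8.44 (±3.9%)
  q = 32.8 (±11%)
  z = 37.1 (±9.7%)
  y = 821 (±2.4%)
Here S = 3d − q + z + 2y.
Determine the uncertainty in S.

Sums and differences: (δS)² = Σ (cᵢ δxᵢ)².
  (3·δd)² = 0.975;  (δq)² = 13.0;  (δz)² = 13.0;  (2·δy)² = 1550
δS = √(1580) = 39.7

39.7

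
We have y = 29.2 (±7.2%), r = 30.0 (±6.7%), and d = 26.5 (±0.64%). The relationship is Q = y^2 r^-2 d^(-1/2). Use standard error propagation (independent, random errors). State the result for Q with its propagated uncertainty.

Since Q is a product/quotient, work with relative uncertainties:
  (2·δy/y)² = (2×0.0720)² = 0.0207;  (-2·δr/r)² = (-2×0.0670)² = 0.0180;  (−½·δd/d)² = (-0.5×0.00640)² = 1.02e-05
δQ/Q = √(0.0387) = 0.197
Q = 0.184, so δQ = 0.197 × 0.184 = 0.0362.

0.184 ± 0.0362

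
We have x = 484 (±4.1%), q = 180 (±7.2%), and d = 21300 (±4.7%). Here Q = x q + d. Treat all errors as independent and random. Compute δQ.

Let p = x·q = 87100. δp/p = √((1·δx/x)² + (1·δq/q)²) = √(0.00168 + 0.00518) = 0.0829, so δp = 7220.
Q = p + d: δQ = √(δp² + δd²) = √(5.21e+07 + 1e+06) = 7290

7290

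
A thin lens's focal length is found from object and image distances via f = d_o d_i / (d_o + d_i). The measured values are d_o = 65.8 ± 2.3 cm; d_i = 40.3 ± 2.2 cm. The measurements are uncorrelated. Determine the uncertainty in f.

0.909 cm

∂f/∂d_o = (d_i/(d_o+d_i))² = 0.144;  ∂f/∂d_i = (d_o/(d_o+d_i))² = 0.385
δf = √((∂f/∂d_o · δd_o)² + (∂f/∂d_i · δd_i)²) = √(0.110 + 0.716) = 0.909 cm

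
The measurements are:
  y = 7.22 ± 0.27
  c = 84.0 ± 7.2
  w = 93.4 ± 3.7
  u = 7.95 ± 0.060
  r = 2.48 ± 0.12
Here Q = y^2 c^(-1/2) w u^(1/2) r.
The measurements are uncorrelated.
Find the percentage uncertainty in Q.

10.7%

For a monomial Q ∝ y^2, c^(-1/2), w, u^(1/2), r, fractional errors add in quadrature:
  (2·δy/y)² = (2×0.0374)² = 0.00559;  (−½·δc/c)² = (-0.5×0.0857)² = 0.00184;  (1·δw/w)² = (1×0.0396)² = 0.00157;  (½·δu/u)² = (0.5×0.00755)² = 1.42e-05;  (1·δr/r)² = (1×0.0484)² = 0.00234
δQ/Q = √(0.0114) = 0.107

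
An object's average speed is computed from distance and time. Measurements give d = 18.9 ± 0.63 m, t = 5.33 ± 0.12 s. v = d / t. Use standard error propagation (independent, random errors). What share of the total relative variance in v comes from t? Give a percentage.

31.3%

(δv/v)² = (1·δd/d)² + (-1·δt/t)²
  d term: (1×0.0333)² = 0.00111
  t term: (-1×0.0225)² = 0.000507
Total = 0.00162. Share from t = 0.000507/0.00162 = 0.313.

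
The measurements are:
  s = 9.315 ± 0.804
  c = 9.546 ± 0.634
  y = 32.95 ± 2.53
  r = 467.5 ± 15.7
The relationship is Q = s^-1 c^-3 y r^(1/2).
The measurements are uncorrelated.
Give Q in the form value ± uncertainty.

Q is a product of powers, so relative uncertainties combine in quadrature:
  (-1·δs/s)² = (-1×0.0863)² = 0.00745;  (-3·δc/c)² = (-3×0.0664)² = 0.0397;  (1·δy/y)² = (1×0.0768)² = 0.00590;  (½·δr/r)² = (0.5×0.0336)² = 0.000282
δQ/Q = √(0.0533) = 0.231
Q = 0.08792, so δQ = 0.231 × 0.08792 = 0.0203.

0.08792 ± 0.0203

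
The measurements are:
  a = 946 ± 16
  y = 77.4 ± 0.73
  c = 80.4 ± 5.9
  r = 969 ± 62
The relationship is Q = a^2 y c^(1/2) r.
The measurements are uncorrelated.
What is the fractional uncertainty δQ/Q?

0.0817

Q is a product of powers, so relative uncertainties combine in quadrature:
  (2·δa/a)² = (2×0.0169)² = 0.00114;  (1·δy/y)² = (1×0.00943)² = 8.9e-05;  (½·δc/c)² = (0.5×0.0734)² = 0.00135;  (1·δr/r)² = (1×0.0640)² = 0.00409
δQ/Q = √(0.00667) = 0.0817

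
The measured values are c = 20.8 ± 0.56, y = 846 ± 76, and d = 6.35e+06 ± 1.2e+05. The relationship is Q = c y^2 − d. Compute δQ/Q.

Let p = c·y^2 = 1.49e+07. δp/p = √((1·δc/c)² + (2·δy/y)²) = √(0.000725 + 0.0323) = 0.182, so δp = 2.7e+06.
Q = p − d: δQ = √(δp² + δd²) = √(7.31e+12 + 1.44e+10) = 2.71e+06
Q = 8.54e+06, so δQ/Q = 2.71e+06/8.54e+06 = 0.317.

0.317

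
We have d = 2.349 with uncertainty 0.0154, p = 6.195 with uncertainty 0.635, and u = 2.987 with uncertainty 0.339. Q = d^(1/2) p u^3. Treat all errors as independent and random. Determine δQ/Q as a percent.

35.6%

For a monomial Q ∝ d^(1/2), p, u^3, fractional errors add in quadrature:
  (½·δd/d)² = (0.5×0.00656)² = 1.07e-05;  (1·δp/p)² = (1×0.103)² = 0.0105;  (3·δu/u)² = (3×0.113)² = 0.116
δQ/Q = √(0.126) = 0.356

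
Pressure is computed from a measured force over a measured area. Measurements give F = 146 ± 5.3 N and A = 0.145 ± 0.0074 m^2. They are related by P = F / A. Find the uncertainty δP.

63.1 Pa

Since P is a product/quotient, work with relative uncertainties:
  (1·δF/F)² = (1×0.0363)² = 0.00132;  (-1·δA/A)² = (-1×0.0510)² = 0.00260
δP/P = √(0.00392) = 0.0626
P = 1010 Pa, so δP = 0.0626 × 1010 = 63.1 Pa.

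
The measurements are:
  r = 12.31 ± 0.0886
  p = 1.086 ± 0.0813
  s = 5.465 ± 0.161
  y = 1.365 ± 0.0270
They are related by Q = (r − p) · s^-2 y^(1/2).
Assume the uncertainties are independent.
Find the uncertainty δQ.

Let u = r − p = 11.22. δu = √(δr² + δp²) = √(0.00785 + 0.00661) = 0.120, so δu/u = 0.0107.
Q is then a monomial in u, s, y:
δQ/Q = √((δu/u)² + (-2·δs/s)² + (½·δy/y)²) = √(0.000115 + 0.00347 + 9.78e-05) = 0.0607
Q = 0.4391, so δQ = 0.0607 × 0.4391 = 0.0267.

0.0267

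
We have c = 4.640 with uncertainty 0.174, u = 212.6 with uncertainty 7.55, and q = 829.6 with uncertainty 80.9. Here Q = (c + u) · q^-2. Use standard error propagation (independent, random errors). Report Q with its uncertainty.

(3.156 ± 0.625) × 10^-4

Let w = c + u = 217.2. δw = √(δc² + δu²) = √(0.0303 + 57.0) = 7.55, so δw/w = 0.0348.
Q is then a monomial in w, q:
δQ/Q = √((δw/w)² + (-2·δq/q)²) = √(0.00121 + 0.0380) = 0.198
Q = 0.0003156, so δQ = 0.198 × 0.0003156 = 6.25e-05.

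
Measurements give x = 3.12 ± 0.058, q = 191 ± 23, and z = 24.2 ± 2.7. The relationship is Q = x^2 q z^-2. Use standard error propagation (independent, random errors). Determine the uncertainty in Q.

Products/powers → add relative errors in quadrature, weighted by exponent:
  (2·δx/x)² = (2×0.0186)² = 0.00138;  (1·δq/q)² = (1×0.120)² = 0.0145;  (-2·δz/z)² = (-2×0.112)² = 0.0498
δQ/Q = √(0.0657) = 0.256
Q = 3.17, so δQ = 0.256 × 3.17 = 0.814.

0.814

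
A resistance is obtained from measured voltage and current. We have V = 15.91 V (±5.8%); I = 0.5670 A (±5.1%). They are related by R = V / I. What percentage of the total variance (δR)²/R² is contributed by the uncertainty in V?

56.4%

(δR/R)² = (1·δV/V)² + (-1·δI/I)²
  V term: (1×0.0580)² = 0.00336
  I term: (-1×0.0510)² = 0.00260
Total = 0.00596. Share from V = 0.00336/0.00596 = 0.564.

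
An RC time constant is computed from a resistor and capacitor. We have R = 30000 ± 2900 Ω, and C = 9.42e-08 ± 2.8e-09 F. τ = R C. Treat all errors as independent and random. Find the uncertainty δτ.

Since τ is a product/quotient, work with relative uncertainties:
  (1·δR/R)² = (1×0.0967)² = 0.00934;  (1·δC/C)² = (1×0.0297)² = 0.000884
δτ/τ = √(0.0102) = 0.101
τ = 0.00283 s, so δτ = 0.101 × 0.00283 = 0.000286 s.

0.000286 s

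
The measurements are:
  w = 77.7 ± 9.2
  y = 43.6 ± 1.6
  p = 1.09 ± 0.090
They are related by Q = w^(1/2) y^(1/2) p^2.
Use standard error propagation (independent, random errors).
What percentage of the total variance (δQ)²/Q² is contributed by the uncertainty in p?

(δQ/Q)² = (½·δw/w)² + (½·δy/y)² + (2·δp/p)²
  w term: (0.5×0.118)² = 0.00350
  y term: (0.5×0.0367)² = 0.000337
  p term: (2×0.0826)² = 0.0273
Total = 0.0311. Share from p = 0.0273/0.0311 = 0.877.

87.7%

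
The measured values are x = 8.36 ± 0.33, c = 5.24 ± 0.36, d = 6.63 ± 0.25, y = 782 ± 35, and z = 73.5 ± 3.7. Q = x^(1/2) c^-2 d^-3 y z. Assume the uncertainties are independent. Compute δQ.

3.97

Q is a product of powers, so relative uncertainties combine in quadrature:
  (½·δx/x)² = (0.5×0.0395)² = 0.000390;  (-2·δc/c)² = (-2×0.0687)² = 0.0189;  (-3·δd/d)² = (-3×0.0377)² = 0.0128;  (1·δy/y)² = (1×0.0448)² = 0.00200;  (1·δz/z)² = (1×0.0503)² = 0.00253
δQ/Q = √(0.0366) = 0.191
Q = 20.8, so δQ = 0.191 × 20.8 = 3.97.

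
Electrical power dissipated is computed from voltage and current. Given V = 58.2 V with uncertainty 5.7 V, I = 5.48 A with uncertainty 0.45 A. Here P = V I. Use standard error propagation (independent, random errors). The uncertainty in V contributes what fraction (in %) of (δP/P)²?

58.7%

(δP/P)² = (1·δV/V)² + (1·δI/I)²
  V term: (1×0.0979)² = 0.00959
  I term: (1×0.0821)² = 0.00674
Total = 0.0163. Share from V = 0.00959/0.0163 = 0.587.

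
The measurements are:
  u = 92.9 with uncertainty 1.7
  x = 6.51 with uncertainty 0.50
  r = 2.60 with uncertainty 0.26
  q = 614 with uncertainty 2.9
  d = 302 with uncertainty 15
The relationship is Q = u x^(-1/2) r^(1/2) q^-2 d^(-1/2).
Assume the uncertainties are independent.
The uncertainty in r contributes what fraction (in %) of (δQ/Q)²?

49.8%

(δQ/Q)² = (1·δu/u)² + (−½·δx/x)² + (½·δr/r)² + (-2·δq/q)² + (−½·δd/d)²
  u term: (1×0.0183)² = 0.000335
  x term: (-0.5×0.0768)² = 0.00147
  r term: (0.5×0.100)² = 0.00250
  q term: (-2×0.00472)² = 8.92e-05
  d term: (-0.5×0.0497)² = 0.000617
Total = 0.00502. Share from r = 0.00250/0.00502 = 0.498.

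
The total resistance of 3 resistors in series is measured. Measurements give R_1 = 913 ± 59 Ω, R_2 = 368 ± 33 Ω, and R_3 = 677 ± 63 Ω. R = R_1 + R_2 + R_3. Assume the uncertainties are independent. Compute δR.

92.4 Ω

For a sum/difference, combine absolute errors in quadrature:
  (δR_1)² = 3480;  (δR_2)² = 1090;  (δR_3)² = 3970
δR = √(8540) = 92.4 Ω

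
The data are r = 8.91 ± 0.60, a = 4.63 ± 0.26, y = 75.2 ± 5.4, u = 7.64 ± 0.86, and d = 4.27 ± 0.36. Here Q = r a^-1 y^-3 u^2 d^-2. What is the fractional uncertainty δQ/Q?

0.365

For a monomial Q ∝ r, a^-1, y^-3, u^2, d^-2, fractional errors add in quadrature:
  (1·δr/r)² = (1×0.0673)² = 0.00453;  (-1·δa/a)² = (-1×0.0562)² = 0.00315;  (-3·δy/y)² = (-3×0.0718)² = 0.0464;  (2·δu/u)² = (2×0.113)² = 0.0507;  (-2·δd/d)² = (-2×0.0843)² = 0.0284
δQ/Q = √(0.133) = 0.365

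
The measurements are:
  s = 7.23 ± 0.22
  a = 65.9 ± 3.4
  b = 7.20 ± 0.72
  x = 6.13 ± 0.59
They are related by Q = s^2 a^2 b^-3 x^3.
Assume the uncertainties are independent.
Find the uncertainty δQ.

60700

Relative error in a monomial: (δQ/Q)² = Σ (nᵢ · δxᵢ/xᵢ)².
  (2·δs/s)² = (2×0.0304)² = 0.00370;  (2·δa/a)² = (2×0.0516)² = 0.0106;  (-3·δb/b)² = (-3×0.100)² = 0.0900;  (3·δx/x)² = (3×0.0962)² = 0.0834
δQ/Q = √(0.188) = 0.433
Q = 1.4e+05, so δQ = 0.433 × 1.4e+05 = 60700.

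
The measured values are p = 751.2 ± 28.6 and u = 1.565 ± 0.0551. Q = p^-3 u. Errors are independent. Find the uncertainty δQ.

Since Q is a product/quotient, work with relative uncertainties:
  (-3·δp/p)² = (-3×0.0381)² = 0.0130;  (1·δu/u)² = (1×0.0352)² = 0.00124
δQ/Q = √(0.0143) = 0.120
Q = 3.692e-09, so δQ = 0.120 × 3.692e-09 = 4.41e-10.

4.41e-10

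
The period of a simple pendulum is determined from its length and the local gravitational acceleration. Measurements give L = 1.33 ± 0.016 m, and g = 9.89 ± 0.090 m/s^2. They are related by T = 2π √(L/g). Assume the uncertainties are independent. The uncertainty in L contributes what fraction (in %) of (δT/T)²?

63.6%

(δT/T)² = (½·δL/L)² + (−½·δg/g)²
  L term: (0.5×0.0120)² = 3.62e-05
  g term: (-0.5×0.00910)² = 2.07e-05
Total = 5.69e-05. Share from L = 3.62e-05/5.69e-05 = 0.636.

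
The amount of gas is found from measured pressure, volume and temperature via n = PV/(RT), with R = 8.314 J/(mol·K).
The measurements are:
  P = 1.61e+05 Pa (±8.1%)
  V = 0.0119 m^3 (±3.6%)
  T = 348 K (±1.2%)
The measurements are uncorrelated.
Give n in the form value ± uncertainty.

n is a product of powers, so relative uncertainties combine in quadrature:
  (1·δP/P)² = (1×0.0810)² = 0.00656;  (1·δV/V)² = (1×0.0360)² = 0.00130;  (-1·δT/T)² = (-1×0.0120)² = 0.000144
δn/n = √(0.00800) = 0.0894
n = 0.662 mol, so δn = 0.0894 × 0.662 = 0.0592 mol.

0.662 ± 0.0592 mol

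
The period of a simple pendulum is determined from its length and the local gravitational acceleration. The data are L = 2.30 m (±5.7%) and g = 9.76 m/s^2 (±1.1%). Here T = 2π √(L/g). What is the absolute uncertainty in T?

For a monomial T ∝ L^(1/2), g^(-1/2), fractional errors add in quadrature:
  (½·δL/L)² = (0.5×0.0570)² = 0.000812;  (−½·δg/g)² = (-0.5×0.0110)² = 3.03e-05
δT/T = √(0.000843) = 0.0290
T = 3.05 s, so δT = 0.0290 × 3.05 = 0.0885 s.

0.0885 s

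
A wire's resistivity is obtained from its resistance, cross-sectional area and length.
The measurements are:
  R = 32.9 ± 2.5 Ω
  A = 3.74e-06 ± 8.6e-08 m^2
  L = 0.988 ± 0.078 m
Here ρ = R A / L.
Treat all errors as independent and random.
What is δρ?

1.39e-05 Ω·m

Each factor contributes (exponent × relative error)² to (δρ/ρ)²:
  (1·δR/R)² = (1×0.0760)² = 0.00577;  (1·δA/A)² = (1×0.0230)² = 0.000529;  (-1·δL/L)² = (-1×0.0789)² = 0.00623
δρ/ρ = √(0.0125) = 0.112
ρ = 0.000125 Ω·m, so δρ = 0.112 × 0.000125 = 1.39e-05 Ω·m.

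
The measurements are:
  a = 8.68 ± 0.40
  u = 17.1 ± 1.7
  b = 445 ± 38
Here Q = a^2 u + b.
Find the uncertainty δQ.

Let p = a^2·u = 1290. δp/p = √((2·δa/a)² + (1·δu/u)²) = √(0.00849 + 0.00988) = 0.136, so δp = 175.
Q = p + b: δQ = √(δp² + δb²) = √(30500 + 1440) = 179

179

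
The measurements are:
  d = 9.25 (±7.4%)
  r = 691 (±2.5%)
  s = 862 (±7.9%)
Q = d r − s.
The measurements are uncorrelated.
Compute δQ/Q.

Let p = d·r = 6390. δp/p = √((1·δd/d)² + (1·δr/r)²) = √(0.00548 + 0.000625) = 0.0781, so δp = 499.
Q = p − s: δQ = √(δp² + δs²) = √(2.49e+05 + 4640) = 504
Q = 5530, so δQ/Q = 504/5530 = 0.0911.

0.0911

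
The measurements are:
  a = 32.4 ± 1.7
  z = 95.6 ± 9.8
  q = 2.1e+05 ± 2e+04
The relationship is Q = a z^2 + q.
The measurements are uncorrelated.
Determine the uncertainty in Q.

Let p = a·z^2 = 2.96e+05. δp/p = √((1·δa/a)² + (2·δz/z)²) = √(0.00275 + 0.0420) = 0.212, so δp = 62700.
Q = p + q: δQ = √(δp² + δq²) = √(3.93e+09 + 4e+08) = 65800

65800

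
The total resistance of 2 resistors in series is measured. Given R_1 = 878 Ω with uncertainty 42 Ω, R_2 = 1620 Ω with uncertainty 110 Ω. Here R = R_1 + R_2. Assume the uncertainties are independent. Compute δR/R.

Sums and differences: (δR)² = Σ (cᵢ δxᵢ)².
  (δR_1)² = 1760;  (δR_2)² = 12100
δR = √(13900) = 118 Ω
R = 2500 Ω, so δR/R = 118/2500 = 0.0471.

0.0471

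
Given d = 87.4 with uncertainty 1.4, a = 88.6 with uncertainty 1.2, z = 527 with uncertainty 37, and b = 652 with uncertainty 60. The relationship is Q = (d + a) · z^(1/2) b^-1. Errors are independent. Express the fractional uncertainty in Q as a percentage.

Let u = d + a = 176. δu = √(δd² + δa²) = √(1.96 + 1.44) = 1.84, so δu/u = 0.0105.
Q is then a monomial in u, z, b:
δQ/Q = √((δu/u)² + (½·δz/z)² + (-1·δb/b)²) = √(0.000110 + 0.00123 + 0.00847) = 0.0990

9.90%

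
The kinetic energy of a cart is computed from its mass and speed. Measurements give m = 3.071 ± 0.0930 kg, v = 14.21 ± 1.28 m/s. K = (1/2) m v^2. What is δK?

56.6 J

Since K is a product/quotient, work with relative uncertainties:
  (1·δm/m)² = (1×0.0303)² = 0.000917;  (2·δv/v)² = (2×0.0901)² = 0.0325
δK/K = √(0.0334) = 0.183
K = 310.1 J, so δK = 0.183 × 310.1 = 56.6 J.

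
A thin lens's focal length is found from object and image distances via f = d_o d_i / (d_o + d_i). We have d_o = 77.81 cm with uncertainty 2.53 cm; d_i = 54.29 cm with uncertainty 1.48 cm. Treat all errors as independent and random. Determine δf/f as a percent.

∂f/∂d_o = (d_i/(d_o+d_i))² = 0.169;  ∂f/∂d_i = (d_o/(d_o+d_i))² = 0.347
δf = √((∂f/∂d_o · δd_o)² + (∂f/∂d_i · δd_i)²) = √(0.183 + 0.264) = 0.668 cm
f = 31.98 cm, so δf/f = 0.668/31.98 = 0.0209.

2.09%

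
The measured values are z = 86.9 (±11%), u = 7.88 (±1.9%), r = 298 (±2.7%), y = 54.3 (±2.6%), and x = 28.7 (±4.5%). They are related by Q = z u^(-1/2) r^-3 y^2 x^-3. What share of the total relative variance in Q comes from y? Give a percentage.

(δQ/Q)² = (1·δz/z)² + (−½·δu/u)² + (-3·δr/r)² + (2·δy/y)² + (-3·δx/x)²
  z term: (1×0.110)² = 0.0121
  u term: (-0.5×0.0190)² = 9.02e-05
  r term: (-3×0.0270)² = 0.00656
  y term: (2×0.0260)² = 0.00270
  x term: (-3×0.0450)² = 0.0182
Total = 0.0397. Share from y = 0.00270/0.0397 = 0.0681.

6.81%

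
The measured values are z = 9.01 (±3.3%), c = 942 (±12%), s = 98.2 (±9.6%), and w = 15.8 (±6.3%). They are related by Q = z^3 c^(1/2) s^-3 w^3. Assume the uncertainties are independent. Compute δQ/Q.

0.363

Relative error in a monomial: (δQ/Q)² = Σ (nᵢ · δxᵢ/xᵢ)².
  (3·δz/z)² = (3×0.0330)² = 0.00980;  (½·δc/c)² = (0.5×0.120)² = 0.00360;  (-3·δs/s)² = (-3×0.0960)² = 0.0829;  (3·δw/w)² = (3×0.0630)² = 0.0357
δQ/Q = √(0.132) = 0.363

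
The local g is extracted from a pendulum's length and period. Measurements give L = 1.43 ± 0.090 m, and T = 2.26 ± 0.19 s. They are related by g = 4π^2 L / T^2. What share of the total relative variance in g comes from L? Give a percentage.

(δg/g)² = (1·δL/L)² + (-2·δT/T)²
  L term: (1×0.0629)² = 0.00396
  T term: (-2×0.0841)² = 0.0283
Total = 0.0322. Share from L = 0.00396/0.0322 = 0.123.

12.3%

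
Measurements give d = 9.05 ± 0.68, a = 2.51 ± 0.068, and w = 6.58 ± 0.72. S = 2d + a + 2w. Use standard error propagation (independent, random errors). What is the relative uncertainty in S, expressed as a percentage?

For a sum/difference, combine absolute errors in quadrature:
  (2·δd)² = 1.85;  (δa)² = 0.00462;  (2·δw)² = 2.07
δS = √(3.93) = 1.98
S = 33.8, so δS/S = 1.98/33.8 = 0.0587.

5.87%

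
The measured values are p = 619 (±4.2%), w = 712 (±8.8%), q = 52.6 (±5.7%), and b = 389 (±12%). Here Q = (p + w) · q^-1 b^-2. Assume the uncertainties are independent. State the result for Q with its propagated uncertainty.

(1.67 ± 0.421) × 10^-4

Let u = p + w = 1330. δu = √(δp² + δw²) = √(676 + 3930) = 67.8, so δu/u = 0.0510.
Q is then a monomial in u, q, b:
δQ/Q = √((δu/u)² + (-1·δq/q)² + (-2·δb/b)²) = √(0.00260 + 0.00325 + 0.0576) = 0.252
Q = 0.000167, so δQ = 0.252 × 0.000167 = 4.21e-05.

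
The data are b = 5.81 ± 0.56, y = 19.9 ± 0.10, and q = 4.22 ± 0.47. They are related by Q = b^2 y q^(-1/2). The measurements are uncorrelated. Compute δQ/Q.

0.201

For a monomial Q ∝ b^2, y, q^(-1/2), fractional errors add in quadrature:
  (2·δb/b)² = (2×0.0964)² = 0.0372;  (1·δy/y)² = (1×0.00503)² = 2.53e-05;  (−½·δq/q)² = (-0.5×0.111)² = 0.00310
δQ/Q = √(0.0403) = 0.201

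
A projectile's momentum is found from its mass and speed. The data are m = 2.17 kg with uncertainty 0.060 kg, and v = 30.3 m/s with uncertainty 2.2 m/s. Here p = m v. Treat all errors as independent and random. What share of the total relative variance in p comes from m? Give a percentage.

12.7%

(δp/p)² = (1·δm/m)² + (1·δv/v)²
  m term: (1×0.0276)² = 0.000765
  v term: (1×0.0726)² = 0.00527
Total = 0.00604. Share from m = 0.000765/0.00604 = 0.127.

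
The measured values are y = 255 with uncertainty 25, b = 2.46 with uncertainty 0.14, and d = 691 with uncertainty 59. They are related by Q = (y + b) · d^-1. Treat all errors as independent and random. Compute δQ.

0.0482

Let u = y + b = 257. δu = √(δy² + δb²) = √(625 + 0.0196) = 25.0, so δu/u = 0.0971.
Q is then a monomial in u, d:
δQ/Q = √((δu/u)² + (-1·δd/d)²) = √(0.00943 + 0.00729) = 0.129
Q = 0.373, so δQ = 0.129 × 0.373 = 0.0482.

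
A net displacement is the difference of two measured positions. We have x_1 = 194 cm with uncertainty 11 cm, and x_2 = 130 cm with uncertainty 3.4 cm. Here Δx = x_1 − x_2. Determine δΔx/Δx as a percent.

Δx is a linear combination, so absolute uncertainties add in quadrature:
  (δx_1)² = 121;  (δx_2)² = 11.6
δΔx = √(133) = 11.5 cm
Δx = 64.0 cm, so δΔx/Δx = 11.5/64.0 = 0.180.

18.0%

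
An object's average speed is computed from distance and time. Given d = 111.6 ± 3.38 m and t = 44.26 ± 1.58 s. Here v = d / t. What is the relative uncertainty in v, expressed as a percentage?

4.68%

Relative error in a monomial: (δv/v)² = Σ (nᵢ · δxᵢ/xᵢ)².
  (1·δd/d)² = (1×0.0303)² = 0.000917;  (-1·δt/t)² = (-1×0.0357)² = 0.00127
δv/v = √(0.00219) = 0.0468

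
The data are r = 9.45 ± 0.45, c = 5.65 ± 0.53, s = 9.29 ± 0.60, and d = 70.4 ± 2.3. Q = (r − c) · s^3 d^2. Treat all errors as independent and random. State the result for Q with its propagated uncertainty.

Let u = r − c = 3.80. δu = √(δr² + δc²) = √(0.203 + 0.281) = 0.695, so δu/u = 0.183.
Q is then a monomial in u, s, d:
δQ/Q = √((δu/u)² + (3·δs/s)² + (2·δd/d)²) = √(0.0335 + 0.0375 + 0.00427) = 0.274
Q = 1.51e+07, so δQ = 0.274 × 1.51e+07 = 4.14e+06.

(1.51 ± 0.414) × 10^7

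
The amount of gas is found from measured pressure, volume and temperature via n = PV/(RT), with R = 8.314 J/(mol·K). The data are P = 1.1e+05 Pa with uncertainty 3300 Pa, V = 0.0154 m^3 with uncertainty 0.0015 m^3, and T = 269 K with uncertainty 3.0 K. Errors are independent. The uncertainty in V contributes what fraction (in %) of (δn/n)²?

(δn/n)² = (1·δP/P)² + (1·δV/V)² + (-1·δT/T)²
  P term: (1×0.0300)² = 0.000900
  V term: (1×0.0974)² = 0.00949
  T term: (-1×0.0112)² = 0.000124
Total = 0.0105. Share from V = 0.00949/0.0105 = 0.903.

90.3%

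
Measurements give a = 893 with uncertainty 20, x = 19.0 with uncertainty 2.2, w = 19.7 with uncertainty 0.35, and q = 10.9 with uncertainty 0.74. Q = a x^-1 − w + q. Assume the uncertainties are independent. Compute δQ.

5.60

Let p = a·x^-1 = 47.0. δp/p = √((1·δa/a)² + (-1·δx/x)²) = √(0.000502 + 0.0134) = 0.118, so δp = 5.54.
Q = p − w + q: δQ = √(δp² + δw² + δq²) = √(30.7 + 0.122 + 0.548) = 5.60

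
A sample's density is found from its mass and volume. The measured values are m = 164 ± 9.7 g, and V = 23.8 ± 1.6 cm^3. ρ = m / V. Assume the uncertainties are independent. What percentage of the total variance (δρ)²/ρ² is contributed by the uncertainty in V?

(δρ/ρ)² = (1·δm/m)² + (-1·δV/V)²
  m term: (1×0.0591)² = 0.00350
  V term: (-1×0.0672)² = 0.00452
Total = 0.00802. Share from V = 0.00452/0.00802 = 0.564.

56.4%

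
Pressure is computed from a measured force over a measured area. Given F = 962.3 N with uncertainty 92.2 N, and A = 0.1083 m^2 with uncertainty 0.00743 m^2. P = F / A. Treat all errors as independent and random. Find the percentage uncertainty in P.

11.8%

For a monomial P ∝ F, A^-1, fractional errors add in quadrature:
  (1·δF/F)² = (1×0.0958)² = 0.00918;  (-1·δA/A)² = (-1×0.0686)² = 0.00471
δP/P = √(0.0139) = 0.118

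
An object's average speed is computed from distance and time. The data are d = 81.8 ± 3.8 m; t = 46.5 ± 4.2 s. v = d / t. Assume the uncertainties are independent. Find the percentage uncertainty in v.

10.2%

Products/powers → add relative errors in quadrature, weighted by exponent:
  (1·δd/d)² = (1×0.0465)² = 0.00216;  (-1·δt/t)² = (-1×0.0903)² = 0.00816
δv/v = √(0.0103) = 0.102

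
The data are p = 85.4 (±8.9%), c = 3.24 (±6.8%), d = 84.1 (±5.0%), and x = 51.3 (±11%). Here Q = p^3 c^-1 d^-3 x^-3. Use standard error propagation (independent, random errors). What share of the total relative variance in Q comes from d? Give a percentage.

(δQ/Q)² = (3·δp/p)² + (-1·δc/c)² + (-3·δd/d)² + (-3·δx/x)²
  p term: (3×0.0890)² = 0.0713
  c term: (-1×0.0680)² = 0.00462
  d term: (-3×0.0500)² = 0.0225
  x term: (-3×0.110)² = 0.109
Total = 0.207. Share from d = 0.0225/0.207 = 0.109.

10.9%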